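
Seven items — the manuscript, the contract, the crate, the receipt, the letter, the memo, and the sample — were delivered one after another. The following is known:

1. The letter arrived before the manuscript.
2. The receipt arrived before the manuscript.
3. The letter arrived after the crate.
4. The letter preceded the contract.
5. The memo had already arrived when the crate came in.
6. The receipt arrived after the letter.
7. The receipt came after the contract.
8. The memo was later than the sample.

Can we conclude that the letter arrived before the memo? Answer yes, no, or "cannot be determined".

no

Tracing the constraints gives the memo → the crate → the letter, so the memo must come before the letter.
That means the letter cannot be before the memo.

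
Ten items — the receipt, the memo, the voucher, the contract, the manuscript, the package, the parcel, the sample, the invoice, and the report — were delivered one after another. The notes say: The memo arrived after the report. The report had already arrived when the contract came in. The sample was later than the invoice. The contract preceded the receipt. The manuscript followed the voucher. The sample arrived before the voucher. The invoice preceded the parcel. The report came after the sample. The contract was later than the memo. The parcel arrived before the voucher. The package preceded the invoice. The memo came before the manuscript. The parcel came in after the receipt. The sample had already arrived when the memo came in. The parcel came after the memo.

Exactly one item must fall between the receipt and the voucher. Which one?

the parcel

Tracing the constraints gives the receipt → the parcel → the voucher, so the parcel sits after the receipt and before the voucher.
No other item is forced both after the receipt and before the voucher.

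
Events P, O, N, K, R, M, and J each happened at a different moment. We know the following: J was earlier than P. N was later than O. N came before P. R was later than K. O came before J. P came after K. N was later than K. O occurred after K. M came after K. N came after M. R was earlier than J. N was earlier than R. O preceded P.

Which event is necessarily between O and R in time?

Tracing the constraints gives O → N → R, so N sits after O and before R.
No other event is forced both after O and before R.

N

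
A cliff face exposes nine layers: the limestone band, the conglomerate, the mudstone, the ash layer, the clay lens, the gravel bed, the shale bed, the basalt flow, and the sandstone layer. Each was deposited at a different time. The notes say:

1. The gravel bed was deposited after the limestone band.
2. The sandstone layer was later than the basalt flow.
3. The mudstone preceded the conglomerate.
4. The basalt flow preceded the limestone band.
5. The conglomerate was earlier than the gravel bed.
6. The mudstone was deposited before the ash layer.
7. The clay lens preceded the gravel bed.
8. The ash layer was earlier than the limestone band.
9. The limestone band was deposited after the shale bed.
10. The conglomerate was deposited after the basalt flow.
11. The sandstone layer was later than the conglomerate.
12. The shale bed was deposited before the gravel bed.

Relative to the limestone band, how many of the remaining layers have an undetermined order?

Forced before the limestone band: the ash layer, the basalt flow, the mudstone, and the shale bed; forced after the limestone band: the gravel bed.
That leaves the clay lens, the conglomerate, and the sandstone layer with no forced order relative to the limestone band — 3.

3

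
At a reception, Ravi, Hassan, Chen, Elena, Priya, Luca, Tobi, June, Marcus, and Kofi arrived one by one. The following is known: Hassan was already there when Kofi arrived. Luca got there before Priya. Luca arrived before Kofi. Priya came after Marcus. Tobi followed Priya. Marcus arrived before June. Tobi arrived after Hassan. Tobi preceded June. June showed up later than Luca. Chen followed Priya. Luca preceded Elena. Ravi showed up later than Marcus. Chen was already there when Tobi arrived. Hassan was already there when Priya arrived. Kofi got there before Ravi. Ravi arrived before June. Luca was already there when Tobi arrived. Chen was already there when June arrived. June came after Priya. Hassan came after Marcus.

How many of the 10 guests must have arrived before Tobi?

Directly stated before Tobi: Chen, Hassan, Luca, and Priya.
Marcus reaches Tobi via Marcus → Hassan → Tobi.
No chain forces Ravi (or any of the others) ahead of Tobi.
That's Chen, Hassan, Luca, Marcus, and Priya — 5 in all.

5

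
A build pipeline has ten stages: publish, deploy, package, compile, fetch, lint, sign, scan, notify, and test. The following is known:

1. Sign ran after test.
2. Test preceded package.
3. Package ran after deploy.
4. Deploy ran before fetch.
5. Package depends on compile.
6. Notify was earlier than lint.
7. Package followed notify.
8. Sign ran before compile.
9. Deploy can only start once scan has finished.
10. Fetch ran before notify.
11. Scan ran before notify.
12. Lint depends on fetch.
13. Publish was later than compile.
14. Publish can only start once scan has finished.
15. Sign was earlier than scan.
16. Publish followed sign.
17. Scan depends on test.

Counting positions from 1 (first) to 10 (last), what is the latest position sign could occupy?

Sign must come before compile, deploy, fetch, lint, notify, package, publish, and scan — 8 stages forced after it.
Everything else can be placed before sign in some valid order, so sign can sit as late as position 10 − 8 = 2.

2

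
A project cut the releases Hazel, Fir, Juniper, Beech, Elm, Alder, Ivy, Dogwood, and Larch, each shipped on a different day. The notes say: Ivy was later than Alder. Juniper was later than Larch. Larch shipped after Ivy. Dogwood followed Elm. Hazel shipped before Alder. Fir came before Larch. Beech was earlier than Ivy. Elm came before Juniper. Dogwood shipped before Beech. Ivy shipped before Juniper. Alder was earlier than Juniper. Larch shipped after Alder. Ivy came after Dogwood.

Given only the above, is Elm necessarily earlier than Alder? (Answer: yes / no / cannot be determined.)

cannot be determined

No chain of stated constraints runs from Elm to Alder, and none runs from Alder to Elm either.
So the relative order of Elm and Alder is not fixed by the given facts.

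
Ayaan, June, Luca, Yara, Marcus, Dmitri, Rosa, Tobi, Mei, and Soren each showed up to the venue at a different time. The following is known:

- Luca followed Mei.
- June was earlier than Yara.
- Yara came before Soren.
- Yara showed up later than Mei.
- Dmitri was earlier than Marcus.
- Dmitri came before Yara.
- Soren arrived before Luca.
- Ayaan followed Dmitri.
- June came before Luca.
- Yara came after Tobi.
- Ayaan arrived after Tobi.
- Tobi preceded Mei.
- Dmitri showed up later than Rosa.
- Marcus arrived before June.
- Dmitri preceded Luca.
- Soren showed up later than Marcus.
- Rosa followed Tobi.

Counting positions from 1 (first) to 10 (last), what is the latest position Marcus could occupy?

Marcus must come before June, Luca, Soren, and Yara — 4 guests forced after them.
Everything else can be placed before Marcus in some valid order, so Marcus can sit as late as position 10 − 4 = 6.

6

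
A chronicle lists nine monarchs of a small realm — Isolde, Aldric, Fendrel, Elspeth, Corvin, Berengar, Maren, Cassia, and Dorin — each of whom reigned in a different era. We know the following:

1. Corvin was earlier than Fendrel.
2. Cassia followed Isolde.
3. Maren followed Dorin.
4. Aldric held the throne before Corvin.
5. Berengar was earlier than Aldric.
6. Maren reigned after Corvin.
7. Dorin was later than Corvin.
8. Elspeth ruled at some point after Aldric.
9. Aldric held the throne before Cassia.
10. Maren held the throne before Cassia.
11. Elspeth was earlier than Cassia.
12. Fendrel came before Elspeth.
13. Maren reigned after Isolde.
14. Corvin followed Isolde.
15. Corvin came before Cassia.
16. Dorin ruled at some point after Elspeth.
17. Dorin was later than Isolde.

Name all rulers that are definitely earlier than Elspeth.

Directly stated before Elspeth: Aldric and Fendrel.
Berengar reaches Elspeth via Berengar → Aldric → Elspeth.
Corvin reaches Elspeth via Corvin → Fendrel → Elspeth.
Isolde reaches Elspeth via Isolde → Corvin → Fendrel → Elspeth.
No chain forces Cassia (or any of the others) ahead of Elspeth.

Aldric, Berengar, Corvin, Fendrel, Isolde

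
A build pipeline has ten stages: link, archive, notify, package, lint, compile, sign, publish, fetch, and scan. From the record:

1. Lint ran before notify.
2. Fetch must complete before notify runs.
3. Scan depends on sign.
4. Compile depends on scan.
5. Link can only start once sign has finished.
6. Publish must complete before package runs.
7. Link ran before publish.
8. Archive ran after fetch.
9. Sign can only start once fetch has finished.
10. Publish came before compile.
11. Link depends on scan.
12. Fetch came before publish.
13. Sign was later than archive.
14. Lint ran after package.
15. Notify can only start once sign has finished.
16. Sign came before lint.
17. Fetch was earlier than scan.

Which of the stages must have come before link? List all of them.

archive, fetch, scan, sign

Directly stated before link: scan and sign.
Archive reaches link via archive → sign → link.
Fetch reaches link via fetch → scan → link.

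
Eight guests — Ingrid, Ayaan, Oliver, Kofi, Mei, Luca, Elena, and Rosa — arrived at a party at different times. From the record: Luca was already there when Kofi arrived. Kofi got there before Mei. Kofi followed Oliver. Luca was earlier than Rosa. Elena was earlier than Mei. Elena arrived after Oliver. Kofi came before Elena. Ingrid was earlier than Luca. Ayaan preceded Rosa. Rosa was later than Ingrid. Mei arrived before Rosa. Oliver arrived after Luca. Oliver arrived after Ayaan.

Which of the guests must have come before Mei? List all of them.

Directly stated before Mei: Elena and Kofi.
Ayaan reaches Mei via Ayaan → Oliver → Elena → Mei.
Ingrid reaches Mei via Ingrid → Luca → Kofi → Mei.
Luca reaches Mei via Luca → Kofi → Mei.
Likewise Oliver reaches Mei by chaining the stated constraints.
No chain forces Rosa ahead of Mei.

Ayaan, Elena, Ingrid, Kofi, Luca, Oliver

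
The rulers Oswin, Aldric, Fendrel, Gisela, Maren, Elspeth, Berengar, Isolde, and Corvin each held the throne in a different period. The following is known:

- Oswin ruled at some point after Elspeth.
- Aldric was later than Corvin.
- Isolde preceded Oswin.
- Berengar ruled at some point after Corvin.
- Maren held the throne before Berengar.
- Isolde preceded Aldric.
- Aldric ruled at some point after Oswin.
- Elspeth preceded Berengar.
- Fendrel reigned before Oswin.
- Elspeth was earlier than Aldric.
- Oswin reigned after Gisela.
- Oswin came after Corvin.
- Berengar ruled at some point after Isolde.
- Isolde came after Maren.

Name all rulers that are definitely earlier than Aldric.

Directly stated before Aldric: Corvin, Elspeth, Isolde, and Oswin.
Fendrel reaches Aldric via Fendrel → Oswin → Aldric.
Gisela reaches Aldric via Gisela → Oswin → Aldric.
Maren reaches Aldric via Maren → Isolde → Aldric.

Corvin, Elspeth, Fendrel, Gisela, Isolde, Maren, Oswin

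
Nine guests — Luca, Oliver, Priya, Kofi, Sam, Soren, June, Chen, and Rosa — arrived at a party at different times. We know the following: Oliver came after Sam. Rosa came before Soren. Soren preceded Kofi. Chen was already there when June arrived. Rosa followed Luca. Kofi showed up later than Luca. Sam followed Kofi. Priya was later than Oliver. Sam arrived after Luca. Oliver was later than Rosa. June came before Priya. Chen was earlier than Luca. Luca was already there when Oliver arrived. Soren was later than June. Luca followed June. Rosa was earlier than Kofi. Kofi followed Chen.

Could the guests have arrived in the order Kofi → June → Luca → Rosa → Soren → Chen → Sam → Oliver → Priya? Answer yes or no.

no

The constraints require Luca before Kofi, but in the proposed sequence Kofi appears ahead of Luca. That one violation is enough.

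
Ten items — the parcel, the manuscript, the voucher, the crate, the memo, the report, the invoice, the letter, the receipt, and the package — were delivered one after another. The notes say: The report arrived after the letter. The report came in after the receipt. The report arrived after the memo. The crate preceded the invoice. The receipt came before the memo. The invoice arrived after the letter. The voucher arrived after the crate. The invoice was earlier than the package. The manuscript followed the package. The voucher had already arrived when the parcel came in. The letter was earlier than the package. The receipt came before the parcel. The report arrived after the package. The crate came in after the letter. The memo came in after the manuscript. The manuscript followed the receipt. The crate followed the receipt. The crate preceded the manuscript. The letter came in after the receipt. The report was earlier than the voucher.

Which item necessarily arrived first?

the receipt

The receipt has a chain of constraints placing it before every other item, so the receipt must be first.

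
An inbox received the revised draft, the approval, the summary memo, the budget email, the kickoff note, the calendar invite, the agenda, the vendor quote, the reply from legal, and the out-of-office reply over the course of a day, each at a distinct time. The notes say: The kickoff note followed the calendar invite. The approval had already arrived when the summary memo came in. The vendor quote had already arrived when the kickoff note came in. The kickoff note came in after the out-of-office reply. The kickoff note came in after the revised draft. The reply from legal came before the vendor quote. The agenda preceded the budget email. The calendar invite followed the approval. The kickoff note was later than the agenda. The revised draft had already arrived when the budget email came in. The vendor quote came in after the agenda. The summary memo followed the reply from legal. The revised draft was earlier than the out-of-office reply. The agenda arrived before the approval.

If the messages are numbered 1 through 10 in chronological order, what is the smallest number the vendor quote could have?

3

The agenda and the reply from legal must both come before the vendor quote — 2 forced predecessors.
Nothing else is forced ahead of the vendor quote, so its earliest slot is position 2 + 1 = 3.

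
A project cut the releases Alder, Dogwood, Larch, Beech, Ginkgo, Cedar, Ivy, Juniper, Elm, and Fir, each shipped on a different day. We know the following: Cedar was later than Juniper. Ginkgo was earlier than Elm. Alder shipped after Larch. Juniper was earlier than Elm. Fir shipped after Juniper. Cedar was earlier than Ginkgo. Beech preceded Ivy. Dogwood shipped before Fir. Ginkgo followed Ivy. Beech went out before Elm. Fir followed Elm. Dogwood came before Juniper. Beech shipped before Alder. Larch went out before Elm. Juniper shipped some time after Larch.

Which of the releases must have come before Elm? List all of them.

Directly stated before Elm: Beech, Ginkgo, Juniper, and Larch.
Cedar reaches Elm via Cedar → Ginkgo → Elm.
Dogwood reaches Elm via Dogwood → Juniper → Elm.
Ivy reaches Elm via Ivy → Ginkgo → Elm.
No chain forces Fir (or any of the others) ahead of Elm.

Beech, Cedar, Dogwood, Ginkgo, Ivy, Juniper, Larch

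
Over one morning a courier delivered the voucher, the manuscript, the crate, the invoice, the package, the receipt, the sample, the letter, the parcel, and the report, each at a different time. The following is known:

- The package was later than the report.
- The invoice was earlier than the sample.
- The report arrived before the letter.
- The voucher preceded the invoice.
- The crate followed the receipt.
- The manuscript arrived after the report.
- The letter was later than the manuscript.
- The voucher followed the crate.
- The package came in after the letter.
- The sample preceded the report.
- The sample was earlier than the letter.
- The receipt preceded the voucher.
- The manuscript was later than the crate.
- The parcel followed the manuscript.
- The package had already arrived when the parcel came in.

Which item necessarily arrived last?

the parcel

Every other item has a chain of constraints placing it before the parcel, so the parcel is last.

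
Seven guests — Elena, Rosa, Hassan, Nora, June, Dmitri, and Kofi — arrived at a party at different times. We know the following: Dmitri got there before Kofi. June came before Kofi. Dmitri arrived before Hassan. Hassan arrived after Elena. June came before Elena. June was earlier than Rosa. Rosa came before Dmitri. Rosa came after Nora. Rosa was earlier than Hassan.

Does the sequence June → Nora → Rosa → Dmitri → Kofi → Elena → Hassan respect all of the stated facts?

yes

Check each stated constraint against the proposed order — e.g. Rosa is ahead of Hassan; June is ahead of Elena. Every pair is in the required order; nothing is violated.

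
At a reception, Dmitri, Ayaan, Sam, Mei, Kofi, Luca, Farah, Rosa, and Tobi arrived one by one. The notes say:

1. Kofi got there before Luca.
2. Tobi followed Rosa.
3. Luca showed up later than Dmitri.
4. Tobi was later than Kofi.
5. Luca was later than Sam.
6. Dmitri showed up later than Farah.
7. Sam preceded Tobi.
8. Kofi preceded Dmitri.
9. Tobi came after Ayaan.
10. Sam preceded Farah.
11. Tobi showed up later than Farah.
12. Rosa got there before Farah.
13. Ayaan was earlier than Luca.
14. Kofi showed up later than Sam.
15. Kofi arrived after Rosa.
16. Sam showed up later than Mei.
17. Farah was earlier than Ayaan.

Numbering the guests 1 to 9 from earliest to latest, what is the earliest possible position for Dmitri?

Farah, Kofi, Mei, Rosa, and Sam must all come before Dmitri — 5 forced predecessors.
Nothing else is forced ahead of Dmitri, so their earliest slot is position 5 + 1 = 6.

6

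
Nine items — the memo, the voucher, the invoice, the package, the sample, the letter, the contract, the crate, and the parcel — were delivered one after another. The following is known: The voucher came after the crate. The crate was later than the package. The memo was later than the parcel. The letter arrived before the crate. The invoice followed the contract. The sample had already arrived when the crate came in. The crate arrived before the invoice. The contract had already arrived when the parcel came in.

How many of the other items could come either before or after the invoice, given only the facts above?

Forced before the invoice: the contract, the crate, the letter, the package, and the sample.
That leaves the memo, the parcel, and the voucher with no forced order relative to the invoice — 3.

3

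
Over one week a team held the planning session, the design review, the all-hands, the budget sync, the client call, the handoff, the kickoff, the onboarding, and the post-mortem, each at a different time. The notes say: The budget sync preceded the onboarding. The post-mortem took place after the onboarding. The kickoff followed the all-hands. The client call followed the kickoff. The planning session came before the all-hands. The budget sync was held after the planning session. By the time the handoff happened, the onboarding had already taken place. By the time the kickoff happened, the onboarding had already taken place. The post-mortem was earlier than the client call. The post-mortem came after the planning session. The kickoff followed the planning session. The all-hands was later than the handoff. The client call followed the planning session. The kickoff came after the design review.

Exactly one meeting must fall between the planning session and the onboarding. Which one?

Tracing the constraints gives the planning session → the budget sync → the onboarding, so the budget sync sits after the planning session and before the onboarding.
No other meeting is forced both after the planning session and before the onboarding.

the budget sync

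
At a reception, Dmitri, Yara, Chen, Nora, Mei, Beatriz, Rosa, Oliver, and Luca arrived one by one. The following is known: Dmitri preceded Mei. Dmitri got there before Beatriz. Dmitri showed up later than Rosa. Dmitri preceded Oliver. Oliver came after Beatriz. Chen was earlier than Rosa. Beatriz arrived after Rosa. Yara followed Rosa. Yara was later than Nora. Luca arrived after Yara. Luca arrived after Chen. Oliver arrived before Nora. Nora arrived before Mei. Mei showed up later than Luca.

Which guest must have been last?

Every other guest has a chain of constraints placing them before Mei, so Mei is last.

Mei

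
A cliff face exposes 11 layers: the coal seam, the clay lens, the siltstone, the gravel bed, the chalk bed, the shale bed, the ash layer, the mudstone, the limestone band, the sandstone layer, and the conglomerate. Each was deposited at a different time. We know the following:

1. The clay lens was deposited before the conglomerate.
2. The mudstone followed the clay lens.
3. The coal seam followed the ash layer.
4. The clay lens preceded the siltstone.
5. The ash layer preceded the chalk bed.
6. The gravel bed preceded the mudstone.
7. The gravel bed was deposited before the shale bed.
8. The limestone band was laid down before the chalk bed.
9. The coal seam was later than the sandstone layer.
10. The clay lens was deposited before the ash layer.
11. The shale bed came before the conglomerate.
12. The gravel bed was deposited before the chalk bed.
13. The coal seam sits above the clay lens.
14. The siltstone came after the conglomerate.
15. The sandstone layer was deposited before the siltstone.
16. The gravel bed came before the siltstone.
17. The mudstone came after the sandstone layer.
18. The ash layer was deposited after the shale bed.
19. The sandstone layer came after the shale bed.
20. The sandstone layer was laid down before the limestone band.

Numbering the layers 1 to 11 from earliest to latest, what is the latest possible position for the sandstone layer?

The sandstone layer must come before the chalk bed, the coal seam, the limestone band, the mudstone, and the siltstone — 5 layers forced after it.
Everything else can be placed before the sandstone layer in some valid order, so the sandstone layer can sit as late as position 11 − 5 = 6.

6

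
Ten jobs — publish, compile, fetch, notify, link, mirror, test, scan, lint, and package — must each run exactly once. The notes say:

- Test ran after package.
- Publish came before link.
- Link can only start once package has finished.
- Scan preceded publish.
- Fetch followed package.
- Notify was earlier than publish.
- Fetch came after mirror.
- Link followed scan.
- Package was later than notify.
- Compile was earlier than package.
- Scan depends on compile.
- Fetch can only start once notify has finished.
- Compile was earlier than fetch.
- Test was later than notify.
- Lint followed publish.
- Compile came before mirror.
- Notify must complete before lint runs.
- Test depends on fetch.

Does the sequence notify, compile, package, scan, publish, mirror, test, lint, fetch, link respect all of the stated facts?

no

The constraints require fetch before test, but in the proposed sequence test appears ahead of fetch. That one violation is enough.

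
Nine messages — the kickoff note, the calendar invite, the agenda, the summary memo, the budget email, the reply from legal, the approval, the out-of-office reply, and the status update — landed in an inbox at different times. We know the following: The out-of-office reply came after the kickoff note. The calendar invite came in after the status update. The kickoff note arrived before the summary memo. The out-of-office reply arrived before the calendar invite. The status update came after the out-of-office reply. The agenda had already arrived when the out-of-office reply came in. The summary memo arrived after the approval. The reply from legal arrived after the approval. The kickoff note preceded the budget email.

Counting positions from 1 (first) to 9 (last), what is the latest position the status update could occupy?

The status update must come before the calendar invite — 1 message forced after it.
Everything else can be placed before the status update in some valid order, so the status update can sit as late as position 9 − 1 = 8.

8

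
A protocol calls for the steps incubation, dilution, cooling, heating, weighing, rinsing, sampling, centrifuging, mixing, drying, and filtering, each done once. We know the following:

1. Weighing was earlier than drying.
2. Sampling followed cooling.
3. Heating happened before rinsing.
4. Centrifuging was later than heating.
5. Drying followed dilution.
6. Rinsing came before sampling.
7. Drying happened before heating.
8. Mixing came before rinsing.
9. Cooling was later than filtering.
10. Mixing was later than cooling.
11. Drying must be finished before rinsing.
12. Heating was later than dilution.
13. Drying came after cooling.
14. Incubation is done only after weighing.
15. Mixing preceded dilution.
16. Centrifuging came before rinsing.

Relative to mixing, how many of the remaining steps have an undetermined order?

Forced before mixing: cooling and filtering; forced after mixing: centrifuging, dilution, drying, heating, rinsing, and sampling.
That leaves incubation and weighing with no forced order relative to mixing — 2.

2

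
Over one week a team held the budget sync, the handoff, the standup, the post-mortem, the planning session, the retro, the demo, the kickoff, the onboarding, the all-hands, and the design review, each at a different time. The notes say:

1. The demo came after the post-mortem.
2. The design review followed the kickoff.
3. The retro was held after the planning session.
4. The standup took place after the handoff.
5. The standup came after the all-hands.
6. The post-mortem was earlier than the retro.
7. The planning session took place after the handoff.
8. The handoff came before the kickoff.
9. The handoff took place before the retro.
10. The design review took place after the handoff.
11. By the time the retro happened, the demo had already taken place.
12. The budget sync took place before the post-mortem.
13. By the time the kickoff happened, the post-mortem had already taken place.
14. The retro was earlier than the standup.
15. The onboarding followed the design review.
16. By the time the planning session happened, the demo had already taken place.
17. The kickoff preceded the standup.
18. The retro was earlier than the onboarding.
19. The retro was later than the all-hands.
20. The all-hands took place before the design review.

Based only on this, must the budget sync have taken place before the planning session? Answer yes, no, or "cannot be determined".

yes

Chain the constraints: the budget sync → the post-mortem → the demo → the planning session. Each link is directly stated, so the budget sync comes before the planning session.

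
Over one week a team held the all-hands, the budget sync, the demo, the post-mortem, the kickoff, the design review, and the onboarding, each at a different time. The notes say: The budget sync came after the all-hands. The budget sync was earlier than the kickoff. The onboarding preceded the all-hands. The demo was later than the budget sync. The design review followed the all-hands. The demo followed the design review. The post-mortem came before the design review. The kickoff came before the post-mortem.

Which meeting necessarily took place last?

the demo

Every other meeting has a chain of constraints placing it before the demo, so the demo is last.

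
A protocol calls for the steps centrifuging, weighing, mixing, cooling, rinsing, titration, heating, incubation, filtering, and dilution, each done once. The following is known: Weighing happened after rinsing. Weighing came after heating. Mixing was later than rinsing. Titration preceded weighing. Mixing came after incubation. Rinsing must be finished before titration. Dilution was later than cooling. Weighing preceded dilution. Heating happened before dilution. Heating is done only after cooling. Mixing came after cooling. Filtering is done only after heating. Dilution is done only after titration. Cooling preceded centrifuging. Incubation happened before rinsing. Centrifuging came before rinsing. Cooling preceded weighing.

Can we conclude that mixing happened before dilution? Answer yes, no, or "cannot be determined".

No chain of stated constraints runs from mixing to dilution, and none runs from dilution to mixing either.
So the relative order of mixing and dilution is not fixed by the given facts.

cannot be determined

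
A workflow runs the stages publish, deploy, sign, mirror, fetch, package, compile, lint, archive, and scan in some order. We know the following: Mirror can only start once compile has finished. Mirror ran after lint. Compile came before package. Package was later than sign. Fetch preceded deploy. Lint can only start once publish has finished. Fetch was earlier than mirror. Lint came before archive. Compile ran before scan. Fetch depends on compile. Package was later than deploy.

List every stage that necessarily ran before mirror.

compile, fetch, lint, publish

Directly stated before mirror: compile, fetch, and lint.
Publish reaches mirror via publish → lint → mirror.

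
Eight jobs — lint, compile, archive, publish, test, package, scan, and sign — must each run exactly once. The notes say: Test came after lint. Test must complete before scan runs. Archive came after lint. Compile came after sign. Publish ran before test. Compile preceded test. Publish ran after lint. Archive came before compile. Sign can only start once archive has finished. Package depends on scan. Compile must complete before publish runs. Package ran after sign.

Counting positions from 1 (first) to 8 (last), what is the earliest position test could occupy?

Archive, compile, lint, publish, and sign must all come before test — 5 forced predecessors.
Nothing else is forced ahead of test, so its earliest slot is position 5 + 1 = 6.

6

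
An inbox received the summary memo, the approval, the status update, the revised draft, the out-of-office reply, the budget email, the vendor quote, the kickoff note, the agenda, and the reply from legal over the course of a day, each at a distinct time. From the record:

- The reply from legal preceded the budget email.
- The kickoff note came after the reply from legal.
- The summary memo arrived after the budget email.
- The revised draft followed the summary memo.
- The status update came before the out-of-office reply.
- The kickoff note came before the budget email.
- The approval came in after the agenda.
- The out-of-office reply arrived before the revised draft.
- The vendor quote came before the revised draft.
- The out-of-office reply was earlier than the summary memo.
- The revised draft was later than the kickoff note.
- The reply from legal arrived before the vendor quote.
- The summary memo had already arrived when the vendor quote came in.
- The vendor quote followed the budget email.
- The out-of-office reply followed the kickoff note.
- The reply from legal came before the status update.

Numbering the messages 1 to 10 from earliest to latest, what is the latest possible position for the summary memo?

8

The summary memo must come before the revised draft and the vendor quote — 2 messages forced after it.
Everything else can be placed before the summary memo in some valid order, so the summary memo can sit as late as position 10 − 2 = 8.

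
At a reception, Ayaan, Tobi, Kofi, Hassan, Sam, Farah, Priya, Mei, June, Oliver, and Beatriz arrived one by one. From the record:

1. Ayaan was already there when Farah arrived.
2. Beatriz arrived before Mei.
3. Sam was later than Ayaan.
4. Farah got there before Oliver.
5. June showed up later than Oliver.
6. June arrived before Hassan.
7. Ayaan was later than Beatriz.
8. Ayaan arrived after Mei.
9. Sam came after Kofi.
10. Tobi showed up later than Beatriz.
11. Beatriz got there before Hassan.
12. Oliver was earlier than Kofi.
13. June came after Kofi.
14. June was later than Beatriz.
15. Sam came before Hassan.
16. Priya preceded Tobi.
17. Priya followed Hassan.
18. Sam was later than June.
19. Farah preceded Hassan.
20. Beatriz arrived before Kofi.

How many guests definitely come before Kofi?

5

Directly stated before Kofi: Beatriz and Oliver.
Ayaan reaches Kofi via Ayaan → Farah → Oliver → Kofi.
Farah reaches Kofi via Farah → Oliver → Kofi.
Mei reaches Kofi via Mei → Ayaan → Farah → Oliver → Kofi.
No chain forces Hassan (or any of the others) ahead of Kofi.
That's Ayaan, Beatriz, Farah, Mei, and Oliver — 5 in all.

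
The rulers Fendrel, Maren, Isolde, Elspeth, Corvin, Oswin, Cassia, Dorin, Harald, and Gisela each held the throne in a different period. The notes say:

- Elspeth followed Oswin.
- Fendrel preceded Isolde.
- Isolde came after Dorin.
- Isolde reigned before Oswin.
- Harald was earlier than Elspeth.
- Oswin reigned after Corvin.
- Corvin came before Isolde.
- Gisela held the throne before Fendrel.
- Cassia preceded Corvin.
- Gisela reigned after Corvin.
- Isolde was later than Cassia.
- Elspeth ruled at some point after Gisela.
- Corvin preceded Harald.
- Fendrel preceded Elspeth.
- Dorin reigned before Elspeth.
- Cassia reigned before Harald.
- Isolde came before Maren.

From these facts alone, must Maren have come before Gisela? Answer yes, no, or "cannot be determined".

Tracing the constraints gives Gisela → Fendrel → Isolde → Maren, so Gisela must come before Maren.
That means Maren cannot be before Gisela.

no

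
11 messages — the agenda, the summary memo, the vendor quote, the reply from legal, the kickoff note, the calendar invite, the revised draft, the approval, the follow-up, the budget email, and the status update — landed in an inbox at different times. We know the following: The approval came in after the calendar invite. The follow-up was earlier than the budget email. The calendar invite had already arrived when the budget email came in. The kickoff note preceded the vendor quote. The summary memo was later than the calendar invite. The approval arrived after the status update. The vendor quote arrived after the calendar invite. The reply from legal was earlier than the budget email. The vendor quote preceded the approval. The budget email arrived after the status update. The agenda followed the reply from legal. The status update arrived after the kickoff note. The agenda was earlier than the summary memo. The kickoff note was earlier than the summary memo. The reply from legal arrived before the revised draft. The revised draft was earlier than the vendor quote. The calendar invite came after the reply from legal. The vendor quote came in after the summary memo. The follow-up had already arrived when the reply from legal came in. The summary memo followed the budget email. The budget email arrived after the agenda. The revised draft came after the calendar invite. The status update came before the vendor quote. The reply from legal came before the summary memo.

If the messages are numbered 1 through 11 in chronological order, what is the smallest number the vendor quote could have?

The agenda, the budget email, the calendar invite, the follow-up, the kickoff note, the reply from legal, the revised draft, the status update, and the summary memo must all come before the vendor quote — 9 forced predecessors.
Nothing else is forced ahead of the vendor quote, so its earliest slot is position 9 + 1 = 10.

10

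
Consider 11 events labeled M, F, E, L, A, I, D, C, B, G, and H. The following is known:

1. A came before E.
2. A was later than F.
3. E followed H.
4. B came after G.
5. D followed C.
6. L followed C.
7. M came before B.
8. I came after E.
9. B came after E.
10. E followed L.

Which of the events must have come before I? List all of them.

A, C, E, F, H, L

Directly stated before I: E.
A reaches I via A → E → I.
C reaches I via C → L → E → I.
F reaches I via F → A → E → I.
Likewise H and L each reach I by chaining the stated constraints.
No chain forces B (or any of the others) ahead of I.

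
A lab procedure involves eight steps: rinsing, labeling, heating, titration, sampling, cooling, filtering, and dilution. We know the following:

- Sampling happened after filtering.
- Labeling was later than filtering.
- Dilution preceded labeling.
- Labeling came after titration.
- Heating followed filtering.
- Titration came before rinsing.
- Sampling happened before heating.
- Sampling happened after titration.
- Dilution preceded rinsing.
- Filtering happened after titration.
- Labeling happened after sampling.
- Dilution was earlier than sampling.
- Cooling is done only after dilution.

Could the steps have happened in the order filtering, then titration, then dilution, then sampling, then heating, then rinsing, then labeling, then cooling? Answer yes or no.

no

The constraints require titration before filtering, but in the proposed sequence filtering appears ahead of titration. That one violation is enough.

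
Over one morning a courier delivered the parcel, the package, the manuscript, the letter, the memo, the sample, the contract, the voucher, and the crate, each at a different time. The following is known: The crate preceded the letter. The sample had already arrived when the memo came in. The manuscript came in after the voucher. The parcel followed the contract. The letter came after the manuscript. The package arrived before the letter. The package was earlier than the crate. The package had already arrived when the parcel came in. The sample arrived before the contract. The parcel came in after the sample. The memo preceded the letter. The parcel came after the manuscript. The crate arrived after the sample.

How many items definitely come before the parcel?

5

Directly stated before the parcel: the contract, the manuscript, the package, and the sample.
The voucher reaches the parcel via the voucher → the manuscript → the parcel.
No chain forces the memo (or any of the others) ahead of the parcel.
That's the contract, the manuscript, the package, the sample, and the voucher — 5 in all.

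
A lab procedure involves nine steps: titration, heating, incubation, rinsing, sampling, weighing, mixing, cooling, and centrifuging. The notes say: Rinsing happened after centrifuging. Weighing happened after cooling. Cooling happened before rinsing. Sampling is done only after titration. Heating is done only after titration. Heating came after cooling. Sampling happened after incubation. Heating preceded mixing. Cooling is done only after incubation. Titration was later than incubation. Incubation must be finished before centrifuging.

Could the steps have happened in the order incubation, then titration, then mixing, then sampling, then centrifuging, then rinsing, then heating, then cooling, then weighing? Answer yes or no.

no

The constraints require cooling before rinsing, but in the proposed sequence rinsing appears ahead of cooling. That one violation is enough.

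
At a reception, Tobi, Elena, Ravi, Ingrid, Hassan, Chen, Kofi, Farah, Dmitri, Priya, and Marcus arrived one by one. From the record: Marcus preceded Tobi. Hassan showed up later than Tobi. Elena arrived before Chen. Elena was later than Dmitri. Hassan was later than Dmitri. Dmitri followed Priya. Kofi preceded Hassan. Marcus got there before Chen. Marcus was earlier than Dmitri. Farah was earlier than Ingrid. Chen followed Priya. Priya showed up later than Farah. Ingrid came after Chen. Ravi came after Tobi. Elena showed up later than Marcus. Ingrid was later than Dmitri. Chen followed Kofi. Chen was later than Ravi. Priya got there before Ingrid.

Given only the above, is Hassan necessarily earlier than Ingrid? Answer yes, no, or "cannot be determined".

No chain of stated constraints runs from Hassan to Ingrid, and none runs from Ingrid to Hassan either.
So the relative order of Hassan and Ingrid is not fixed by the given facts.

cannot be determined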